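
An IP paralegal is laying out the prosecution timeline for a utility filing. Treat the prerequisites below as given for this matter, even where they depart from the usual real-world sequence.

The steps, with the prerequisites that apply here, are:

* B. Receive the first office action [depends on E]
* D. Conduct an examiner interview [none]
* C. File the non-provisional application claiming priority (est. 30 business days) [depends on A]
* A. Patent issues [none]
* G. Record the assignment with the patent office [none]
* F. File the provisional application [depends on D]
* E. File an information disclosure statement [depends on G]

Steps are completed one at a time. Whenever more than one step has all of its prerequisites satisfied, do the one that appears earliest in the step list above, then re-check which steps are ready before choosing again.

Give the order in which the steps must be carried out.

D A C G F E B

D, A and G have no prerequisites; D is listed earlier, so D is first.
F now also ready, so the ready set is {A, G, F}; A is listed earlier → A.
C now also ready, so the ready set is {C, G, F}; C is listed earlier → C.
Ready: G and F. G is listed earlier → G.
E now also ready, so the ready set is {F, E}; F is listed earlier → F.
Next only E has its prerequisites met → E.
That leaves B as the only ready step → B.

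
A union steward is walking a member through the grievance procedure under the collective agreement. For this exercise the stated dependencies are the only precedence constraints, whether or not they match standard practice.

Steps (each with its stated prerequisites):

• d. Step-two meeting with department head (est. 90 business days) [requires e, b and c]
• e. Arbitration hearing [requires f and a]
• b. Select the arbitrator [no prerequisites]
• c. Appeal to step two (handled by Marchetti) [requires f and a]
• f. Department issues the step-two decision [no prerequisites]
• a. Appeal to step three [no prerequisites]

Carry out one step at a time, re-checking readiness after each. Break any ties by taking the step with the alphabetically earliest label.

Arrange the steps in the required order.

a, b and f have no prerequisites; a has the earlier label, so a is first.
Ready: b and f. b has the earlier label → b.
f is the only step now ready → f.
c and e are both available; c has the earlier label → c.
Next only e has its prerequisites met → e.
d is the only step now ready → d.

a, b, f, c, e, d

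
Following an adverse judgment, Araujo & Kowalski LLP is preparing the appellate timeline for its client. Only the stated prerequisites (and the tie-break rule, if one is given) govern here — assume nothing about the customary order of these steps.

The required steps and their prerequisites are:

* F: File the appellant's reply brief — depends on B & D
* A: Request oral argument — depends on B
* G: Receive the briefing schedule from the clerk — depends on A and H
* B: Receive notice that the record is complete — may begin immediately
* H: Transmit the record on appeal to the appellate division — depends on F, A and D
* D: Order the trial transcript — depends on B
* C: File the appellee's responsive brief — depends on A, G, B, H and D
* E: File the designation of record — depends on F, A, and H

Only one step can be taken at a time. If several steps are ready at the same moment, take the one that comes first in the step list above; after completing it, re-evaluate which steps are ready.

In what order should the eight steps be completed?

B, A, D, F, H, G, C, E

Only B has no prerequisites, so it is first.
A and D are both available; A is listed earlier → A.
D needed B, now all done → D.
F is the only step now ready → F.
H is the only step now ready → H.
Now G and E have their prerequisites met. G is listed earlier, so G next.
Ready: C and E. C is listed earlier → C.
That leaves E as the only ready step → E.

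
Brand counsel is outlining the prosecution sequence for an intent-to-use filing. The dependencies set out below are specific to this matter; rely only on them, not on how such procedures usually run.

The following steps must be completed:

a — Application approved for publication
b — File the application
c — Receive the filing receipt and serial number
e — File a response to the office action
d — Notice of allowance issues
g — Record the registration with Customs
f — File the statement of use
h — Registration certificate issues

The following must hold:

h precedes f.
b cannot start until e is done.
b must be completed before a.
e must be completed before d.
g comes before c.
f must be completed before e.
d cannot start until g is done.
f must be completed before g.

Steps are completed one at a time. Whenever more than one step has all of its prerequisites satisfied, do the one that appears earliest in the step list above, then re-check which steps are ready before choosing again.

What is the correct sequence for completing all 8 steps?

h has no prerequisites → h first.
f needed h, now all done → f.
e and g are both available; e is listed earlier → e.
Ready: b and g. b is listed earlier → b.
a now also ready, so the ready set is {a, g}; a is listed earlier → a.
That leaves g as the only ready step → g.
Ready: c and d. c is listed earlier → c.
That leaves d as the only ready step → d.

h, f, e, b, a, g, c, d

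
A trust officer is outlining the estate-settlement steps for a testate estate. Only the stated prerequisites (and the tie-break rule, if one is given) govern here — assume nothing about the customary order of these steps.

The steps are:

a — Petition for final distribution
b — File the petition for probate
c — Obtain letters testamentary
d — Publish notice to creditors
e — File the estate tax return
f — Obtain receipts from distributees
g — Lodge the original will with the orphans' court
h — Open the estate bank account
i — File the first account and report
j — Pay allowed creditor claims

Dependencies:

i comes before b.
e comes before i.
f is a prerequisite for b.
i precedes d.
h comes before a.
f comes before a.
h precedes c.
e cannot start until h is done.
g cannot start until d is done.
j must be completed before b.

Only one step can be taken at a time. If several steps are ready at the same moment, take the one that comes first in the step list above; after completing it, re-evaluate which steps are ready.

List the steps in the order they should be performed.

f, h, a, c, e, i, d, g, j, b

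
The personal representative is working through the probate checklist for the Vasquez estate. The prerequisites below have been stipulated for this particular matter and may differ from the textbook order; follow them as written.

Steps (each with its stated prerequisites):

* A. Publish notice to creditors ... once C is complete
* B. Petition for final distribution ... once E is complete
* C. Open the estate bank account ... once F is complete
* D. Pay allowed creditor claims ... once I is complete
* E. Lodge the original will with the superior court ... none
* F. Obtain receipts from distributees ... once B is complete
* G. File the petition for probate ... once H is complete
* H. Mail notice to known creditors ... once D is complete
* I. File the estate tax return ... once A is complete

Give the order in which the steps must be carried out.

E is the only step with nothing outstanding, so it goes first.
That leaves B as the only ready step → B.
F is the only step now ready → F.
Next only C has its prerequisites met → C.
A is the only step now ready → A.
Next only I has its prerequisites met → I.
Next only D has its prerequisites met → D.
That leaves H as the only ready step → H.
G needed H, now all done → G.

E → B → F → C → A → I → D → H → G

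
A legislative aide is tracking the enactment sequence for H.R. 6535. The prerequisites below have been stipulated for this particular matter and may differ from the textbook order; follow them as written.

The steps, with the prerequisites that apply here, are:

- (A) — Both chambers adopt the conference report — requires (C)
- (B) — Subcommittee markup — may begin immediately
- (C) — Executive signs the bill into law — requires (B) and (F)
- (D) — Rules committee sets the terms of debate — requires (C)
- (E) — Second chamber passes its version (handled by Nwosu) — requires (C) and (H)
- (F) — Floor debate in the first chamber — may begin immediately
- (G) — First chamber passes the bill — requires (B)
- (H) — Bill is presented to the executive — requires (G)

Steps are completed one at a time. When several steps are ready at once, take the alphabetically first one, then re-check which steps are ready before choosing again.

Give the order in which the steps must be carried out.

(B) → (F) → (C) → (A) → (D) → (G) → (H) → (E)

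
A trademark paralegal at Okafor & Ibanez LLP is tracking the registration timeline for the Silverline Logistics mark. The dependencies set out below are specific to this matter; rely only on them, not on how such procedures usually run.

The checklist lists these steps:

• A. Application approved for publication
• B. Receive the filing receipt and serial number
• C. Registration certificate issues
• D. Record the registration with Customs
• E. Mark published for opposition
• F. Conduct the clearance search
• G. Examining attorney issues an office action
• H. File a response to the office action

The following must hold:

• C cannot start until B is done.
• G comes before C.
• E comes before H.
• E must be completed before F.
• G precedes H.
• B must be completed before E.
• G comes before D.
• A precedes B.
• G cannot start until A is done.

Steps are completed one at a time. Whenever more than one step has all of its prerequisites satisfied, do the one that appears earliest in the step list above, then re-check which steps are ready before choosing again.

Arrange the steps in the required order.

A → B → E → F → G → C → D → H

A has no prerequisites → A first.
Now B and G have their prerequisites met. B is listed earlier, so B next.
Now E and G have their prerequisites met. E is listed earlier, so E next.
F now also ready, so the ready set is {F, G}; F is listed earlier → F.
G needed A, now all done → G.
Ready: C, D and H. C is listed earlier → C.
D and H are both available; D is listed earlier → D.
That leaves H as the only ready step → H.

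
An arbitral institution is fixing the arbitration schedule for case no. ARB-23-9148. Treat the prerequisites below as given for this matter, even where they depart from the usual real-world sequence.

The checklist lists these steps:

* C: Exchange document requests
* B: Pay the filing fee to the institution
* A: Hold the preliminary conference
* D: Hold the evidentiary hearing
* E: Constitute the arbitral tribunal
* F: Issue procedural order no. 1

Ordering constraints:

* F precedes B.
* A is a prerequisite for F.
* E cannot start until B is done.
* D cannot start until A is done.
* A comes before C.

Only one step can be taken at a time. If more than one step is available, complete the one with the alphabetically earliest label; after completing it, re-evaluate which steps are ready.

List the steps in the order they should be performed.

A C D F B E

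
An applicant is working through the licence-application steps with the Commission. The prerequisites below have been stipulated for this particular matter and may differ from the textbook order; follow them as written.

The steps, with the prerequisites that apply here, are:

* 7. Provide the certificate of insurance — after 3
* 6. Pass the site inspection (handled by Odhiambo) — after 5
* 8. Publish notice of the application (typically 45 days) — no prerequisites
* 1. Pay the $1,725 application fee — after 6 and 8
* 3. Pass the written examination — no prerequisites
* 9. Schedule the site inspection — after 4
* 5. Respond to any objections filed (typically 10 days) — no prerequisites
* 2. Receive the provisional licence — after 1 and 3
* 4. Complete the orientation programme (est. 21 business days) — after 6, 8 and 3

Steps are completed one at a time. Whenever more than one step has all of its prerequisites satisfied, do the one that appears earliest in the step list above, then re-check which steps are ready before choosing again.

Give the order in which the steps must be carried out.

8, 3, 7, 5, 6, 1, 2, 4, 9

8, 3 and 5 have no prerequisites; 8 is listed earlier, so 8 is first.
3 and 5 are both available; 3 is listed earlier → 3.
7 now also ready, so the ready set is {7, 5}; 7 is listed earlier → 7.
5 is the only step now ready → 5.
6 needed 5, now all done → 6.
Now 1 and 4 have their prerequisites met. 1 is listed earlier, so 1 next.
2 now also ready, so the ready set is {2, 4}; 2 is listed earlier → 2.
4 needed 6, 8 and 3, now all done → 4.
9 needed 4, now all done → 9.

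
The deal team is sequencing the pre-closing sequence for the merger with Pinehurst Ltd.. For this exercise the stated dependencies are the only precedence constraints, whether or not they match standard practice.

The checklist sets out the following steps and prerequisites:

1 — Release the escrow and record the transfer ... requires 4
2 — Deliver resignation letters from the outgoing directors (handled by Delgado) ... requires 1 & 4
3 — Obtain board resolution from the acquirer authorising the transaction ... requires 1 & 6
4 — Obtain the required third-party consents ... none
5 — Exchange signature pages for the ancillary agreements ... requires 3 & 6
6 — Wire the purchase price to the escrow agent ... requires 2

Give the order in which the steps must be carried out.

Only 4 has no prerequisites, so it is first.
1 needed 4, now all done → 1.
Next only 2 has its prerequisites met → 2.
Next only 6 has its prerequisites met → 6.
3 is the only step now ready → 3.
5 needed 3 and 6, now all done → 5.

4, 1, 2, 6, 3, 5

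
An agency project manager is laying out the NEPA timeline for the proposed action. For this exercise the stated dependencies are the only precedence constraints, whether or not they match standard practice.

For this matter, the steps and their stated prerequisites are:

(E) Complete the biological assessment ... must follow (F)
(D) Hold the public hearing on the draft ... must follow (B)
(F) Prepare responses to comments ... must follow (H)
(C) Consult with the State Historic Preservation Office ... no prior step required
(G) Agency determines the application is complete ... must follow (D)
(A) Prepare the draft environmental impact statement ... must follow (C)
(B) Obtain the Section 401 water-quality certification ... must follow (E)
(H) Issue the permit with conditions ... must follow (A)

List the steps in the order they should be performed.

(C), (A), (H), (F), (E), (B), (D), (G)

(C) has no prerequisites → (C) first.
(A) is the only step now ready → (A).
Next only (H) has its prerequisites met → (H).
(F) needed (H), now all done → (F).
(E) needed (F), now all done → (E).
(B) is the only step now ready → (B).
That leaves (D) as the only ready step → (D).
That leaves (G) as the only ready step → (G).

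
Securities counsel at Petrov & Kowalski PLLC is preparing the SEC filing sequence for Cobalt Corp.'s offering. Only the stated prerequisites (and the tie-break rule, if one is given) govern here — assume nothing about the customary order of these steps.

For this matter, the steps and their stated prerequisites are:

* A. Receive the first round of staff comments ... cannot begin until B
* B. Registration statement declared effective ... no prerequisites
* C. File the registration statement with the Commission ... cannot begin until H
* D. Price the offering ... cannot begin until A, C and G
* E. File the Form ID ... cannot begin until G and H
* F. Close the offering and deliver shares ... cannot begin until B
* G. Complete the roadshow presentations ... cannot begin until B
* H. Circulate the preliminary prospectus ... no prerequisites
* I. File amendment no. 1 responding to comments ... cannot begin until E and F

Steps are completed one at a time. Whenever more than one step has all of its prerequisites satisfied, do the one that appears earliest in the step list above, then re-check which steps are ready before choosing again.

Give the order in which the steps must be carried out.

B A F G H C D E I

B and H have no prerequisites; B is listed earlier, so B is first.
A, F, G and H are all available; A is listed earlier → A.
Ready: F, G and H. F is listed earlier → F.
G and H are both available; G is listed earlier → G.
H is the only step now ready → H.
Now C and E have their prerequisites met. C is listed earlier, so C next.
Now D and E have their prerequisites met. D is listed earlier, so D next.
E needed G and H, now all done → E.
I needed E and F, now all done → I.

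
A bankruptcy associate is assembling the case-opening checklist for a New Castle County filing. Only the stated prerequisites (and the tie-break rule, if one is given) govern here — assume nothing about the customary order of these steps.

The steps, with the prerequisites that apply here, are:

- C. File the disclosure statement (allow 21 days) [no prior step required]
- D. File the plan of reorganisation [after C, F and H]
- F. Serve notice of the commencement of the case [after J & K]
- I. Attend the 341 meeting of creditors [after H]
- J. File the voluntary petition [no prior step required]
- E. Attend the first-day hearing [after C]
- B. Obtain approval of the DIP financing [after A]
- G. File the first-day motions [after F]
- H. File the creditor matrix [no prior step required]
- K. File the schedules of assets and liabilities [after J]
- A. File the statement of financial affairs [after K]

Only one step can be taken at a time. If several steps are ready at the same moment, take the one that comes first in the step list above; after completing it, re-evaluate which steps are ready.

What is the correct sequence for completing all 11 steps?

C → J → E → H → I → K → F → D → G → A → B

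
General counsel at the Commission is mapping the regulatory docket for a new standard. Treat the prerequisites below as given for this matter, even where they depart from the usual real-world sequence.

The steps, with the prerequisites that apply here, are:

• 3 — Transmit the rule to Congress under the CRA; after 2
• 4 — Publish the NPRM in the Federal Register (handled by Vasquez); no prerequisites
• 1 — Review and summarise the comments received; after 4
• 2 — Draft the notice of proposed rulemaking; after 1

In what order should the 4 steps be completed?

4 → 1 → 2 → 3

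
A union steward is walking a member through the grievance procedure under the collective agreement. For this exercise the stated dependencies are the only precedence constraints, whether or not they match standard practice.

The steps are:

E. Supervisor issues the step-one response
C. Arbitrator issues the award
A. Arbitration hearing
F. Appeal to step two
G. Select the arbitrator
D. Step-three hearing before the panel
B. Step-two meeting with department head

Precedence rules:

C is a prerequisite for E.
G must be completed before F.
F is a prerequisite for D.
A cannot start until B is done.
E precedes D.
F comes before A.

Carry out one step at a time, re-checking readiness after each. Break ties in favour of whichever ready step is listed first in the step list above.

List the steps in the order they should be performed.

C E G F D B A

Nothing is required for C, G and B. C is listed earlier → C first.
E now also ready, so the ready set is {E, G, B}; E is listed earlier → E.
G and B are both available; G is listed earlier → G.
F now also ready, so the ready set is {F, B}; F is listed earlier → F.
Ready: D and B. D is listed earlier → D.
Next only B has its prerequisites met → B.
A is the only step now ready → A.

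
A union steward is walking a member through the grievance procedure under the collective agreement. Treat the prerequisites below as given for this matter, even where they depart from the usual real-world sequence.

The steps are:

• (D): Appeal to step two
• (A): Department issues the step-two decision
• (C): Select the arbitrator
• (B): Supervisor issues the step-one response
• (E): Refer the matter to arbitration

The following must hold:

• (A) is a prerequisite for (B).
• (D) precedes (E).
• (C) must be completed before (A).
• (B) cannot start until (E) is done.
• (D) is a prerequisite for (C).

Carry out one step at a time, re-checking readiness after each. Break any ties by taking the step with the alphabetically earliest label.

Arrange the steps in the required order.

(D), (C), (A), (E), (B)

Only (D) has no prerequisites, so it is first.
Ready: (C) and (E). (C) has the earlier label → (C).
Now (A) and (E) have their prerequisites met. (A) has the earlier label, so (A) next.
(E) needed (D), now all done → (E).
Next only (B) has its prerequisites met → (B).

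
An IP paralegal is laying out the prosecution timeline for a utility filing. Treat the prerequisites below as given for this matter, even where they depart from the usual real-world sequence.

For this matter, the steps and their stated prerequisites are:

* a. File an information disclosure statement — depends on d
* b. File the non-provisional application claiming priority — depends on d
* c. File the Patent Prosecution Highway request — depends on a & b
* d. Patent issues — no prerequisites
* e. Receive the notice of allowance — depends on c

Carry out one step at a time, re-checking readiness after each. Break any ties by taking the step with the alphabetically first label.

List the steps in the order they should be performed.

d, a, b, c, e

d has no prerequisites → d first.
Ready: a and b. a has the earlier label → a.
That leaves b as the only ready step → b.
Next only c has its prerequisites met → c.
e needed c, now all done → e.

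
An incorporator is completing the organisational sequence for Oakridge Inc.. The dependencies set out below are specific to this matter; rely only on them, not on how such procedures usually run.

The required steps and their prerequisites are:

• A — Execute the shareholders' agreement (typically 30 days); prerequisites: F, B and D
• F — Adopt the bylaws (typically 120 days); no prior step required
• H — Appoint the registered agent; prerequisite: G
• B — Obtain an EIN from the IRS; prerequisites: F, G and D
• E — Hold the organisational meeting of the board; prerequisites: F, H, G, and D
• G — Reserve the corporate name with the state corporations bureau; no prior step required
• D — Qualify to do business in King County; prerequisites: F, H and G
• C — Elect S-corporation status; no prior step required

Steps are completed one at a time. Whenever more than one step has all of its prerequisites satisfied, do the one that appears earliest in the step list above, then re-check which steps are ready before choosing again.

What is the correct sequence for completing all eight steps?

F, G and C have no prerequisites; F is listed earlier, so F is first.
Now G and C have their prerequisites met. G is listed earlier, so G next.
H and C are both available; H is listed earlier → H.
D now also ready, so the ready set is {D, C}; D is listed earlier → D.
B and E now also ready, so the ready set is {B, E, C}; B is listed earlier → B.
A now also ready, so the ready set is {A, E, C}; A is listed earlier → A.
Now E and C have their prerequisites met. E is listed earlier, so E next.
C is the only step now ready → C.

F → G → H → D → B → A → E → C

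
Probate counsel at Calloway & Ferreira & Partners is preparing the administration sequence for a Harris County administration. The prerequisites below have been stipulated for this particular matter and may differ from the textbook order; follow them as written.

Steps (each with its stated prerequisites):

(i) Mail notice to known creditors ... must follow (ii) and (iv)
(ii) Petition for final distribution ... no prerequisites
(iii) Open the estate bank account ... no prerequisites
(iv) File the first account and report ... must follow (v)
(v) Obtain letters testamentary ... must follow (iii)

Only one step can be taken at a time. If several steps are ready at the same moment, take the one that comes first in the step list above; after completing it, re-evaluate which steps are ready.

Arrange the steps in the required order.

Nothing is required for (ii) and (iii). (ii) is listed earlier → (ii) first.
Next only (iii) has its prerequisites met → (iii).
(v) needed (iii), now all done → (v).
That leaves (iv) as the only ready step → (iv).
That leaves (i) as the only ready step → (i).

(ii) → (iii) → (v) → (iv) → (i)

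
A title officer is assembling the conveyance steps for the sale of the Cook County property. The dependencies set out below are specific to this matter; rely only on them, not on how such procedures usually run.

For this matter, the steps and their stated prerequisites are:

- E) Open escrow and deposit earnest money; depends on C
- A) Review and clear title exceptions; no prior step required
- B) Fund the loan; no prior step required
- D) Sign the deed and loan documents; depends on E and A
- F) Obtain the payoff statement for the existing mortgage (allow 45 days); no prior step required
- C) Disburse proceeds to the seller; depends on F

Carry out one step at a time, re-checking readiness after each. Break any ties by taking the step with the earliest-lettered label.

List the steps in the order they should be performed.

Nothing is required for A, B and F. A has the earlier label → A first.
Ready: B and F. B has the earlier label → B.
F is the only step now ready → F.
C is the only step now ready → C.
That leaves E as the only ready step → E.
D needed A and E, now all done → D.

A, B, F, C, E, D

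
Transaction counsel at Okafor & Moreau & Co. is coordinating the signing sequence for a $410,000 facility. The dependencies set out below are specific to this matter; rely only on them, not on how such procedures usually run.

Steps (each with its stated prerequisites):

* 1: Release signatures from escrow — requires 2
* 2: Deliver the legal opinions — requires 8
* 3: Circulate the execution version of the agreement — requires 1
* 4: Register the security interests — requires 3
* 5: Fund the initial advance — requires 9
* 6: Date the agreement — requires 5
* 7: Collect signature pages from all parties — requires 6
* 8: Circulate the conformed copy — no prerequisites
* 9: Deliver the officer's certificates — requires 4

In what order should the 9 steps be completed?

8 has no prerequisites → 8 first.
Next only 2 has its prerequisites met → 2.
1 is the only step now ready → 1.
3 needed 1, now all done → 3.
4 is the only step now ready → 4.
That leaves 9 as the only ready step → 9.
5 is the only step now ready → 5.
6 needed 5, now all done → 6.
Next only 7 has its prerequisites met → 7.

8, 2, 1, 3, 4, 9, 5, 6, 7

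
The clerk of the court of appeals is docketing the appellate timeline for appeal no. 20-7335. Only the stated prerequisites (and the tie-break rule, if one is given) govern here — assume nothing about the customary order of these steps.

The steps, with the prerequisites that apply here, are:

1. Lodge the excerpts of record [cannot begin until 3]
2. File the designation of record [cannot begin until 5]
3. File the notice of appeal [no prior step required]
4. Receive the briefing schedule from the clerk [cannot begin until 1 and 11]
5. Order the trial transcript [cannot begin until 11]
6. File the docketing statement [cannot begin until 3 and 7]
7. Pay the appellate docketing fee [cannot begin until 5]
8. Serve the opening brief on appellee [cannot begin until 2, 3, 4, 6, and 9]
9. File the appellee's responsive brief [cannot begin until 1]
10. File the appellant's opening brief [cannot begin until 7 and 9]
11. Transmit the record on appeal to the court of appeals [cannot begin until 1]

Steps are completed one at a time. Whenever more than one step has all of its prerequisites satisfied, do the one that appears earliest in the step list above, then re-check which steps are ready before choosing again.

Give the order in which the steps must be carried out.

3 is the only step with nothing outstanding, so it goes first.
1 is the only step now ready → 1.
9 and 11 are both available; 9 is listed earlier → 9.
11 is the only step now ready → 11.
4 and 5 are both available; 4 is listed earlier → 4.
5 is the only step now ready → 5.
2 and 7 are both available; 2 is listed earlier → 2.
Next only 7 has its prerequisites met → 7.
Ready: 6 and 10. 6 is listed earlier → 6.
Ready: 8 and 10. 8 is listed earlier → 8.
10 is the only step now ready → 10.

3 → 1 → 9 → 11 → 4 → 5 → 2 → 7 → 6 → 8 → 10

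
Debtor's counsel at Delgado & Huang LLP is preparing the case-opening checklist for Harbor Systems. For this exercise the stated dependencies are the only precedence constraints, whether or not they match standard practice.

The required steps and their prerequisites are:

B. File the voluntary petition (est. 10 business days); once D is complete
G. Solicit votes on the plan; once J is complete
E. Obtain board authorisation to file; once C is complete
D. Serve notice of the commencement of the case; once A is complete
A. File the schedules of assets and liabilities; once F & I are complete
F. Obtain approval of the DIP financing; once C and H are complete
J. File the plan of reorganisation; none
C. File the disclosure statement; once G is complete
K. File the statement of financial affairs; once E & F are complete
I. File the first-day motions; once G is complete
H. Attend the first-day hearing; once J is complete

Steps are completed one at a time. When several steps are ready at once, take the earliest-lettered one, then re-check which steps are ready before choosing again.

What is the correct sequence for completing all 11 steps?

J has no prerequisites → J first.
G and H are both available; G has the earlier label → G.
C and I now also ready, so the ready set is {C, H, I}; C has the earlier label → C.
Now E, H and I have their prerequisites met. E has the earlier label, so E next.
H and I are both available; H has the earlier label → H.
Now F and I have their prerequisites met. F has the earlier label, so F next.
Now I and K have their prerequisites met. I has the earlier label, so I next.
A now also ready, so the ready set is {A, K}; A has the earlier label → A.
D and K are both available; D has the earlier label → D.
B now also ready, so the ready set is {B, K}; B has the earlier label → B.
That leaves K as the only ready step → K.

J → G → C → E → H → F → I → A → D → B → K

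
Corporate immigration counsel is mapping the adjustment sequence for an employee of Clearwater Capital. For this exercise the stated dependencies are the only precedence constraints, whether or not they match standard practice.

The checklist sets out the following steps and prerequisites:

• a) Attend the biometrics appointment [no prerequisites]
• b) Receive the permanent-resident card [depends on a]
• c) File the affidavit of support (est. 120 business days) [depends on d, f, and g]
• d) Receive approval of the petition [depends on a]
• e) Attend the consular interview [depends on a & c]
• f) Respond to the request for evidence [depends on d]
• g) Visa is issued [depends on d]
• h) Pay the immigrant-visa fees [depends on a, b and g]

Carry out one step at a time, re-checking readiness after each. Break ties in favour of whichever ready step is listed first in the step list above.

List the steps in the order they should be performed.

a → b → d → f → g → c → e → h

Only a has no prerequisites, so it is first.
Ready: b and d. b is listed earlier → b.
d needed a, now all done → d.
Now f and g have their prerequisites met. f is listed earlier, so f next.
g needed d, now all done → g.
c and h are both available; c is listed earlier → c.
Ready: e and h. e is listed earlier → e.
h needed a, b and g, now all done → h.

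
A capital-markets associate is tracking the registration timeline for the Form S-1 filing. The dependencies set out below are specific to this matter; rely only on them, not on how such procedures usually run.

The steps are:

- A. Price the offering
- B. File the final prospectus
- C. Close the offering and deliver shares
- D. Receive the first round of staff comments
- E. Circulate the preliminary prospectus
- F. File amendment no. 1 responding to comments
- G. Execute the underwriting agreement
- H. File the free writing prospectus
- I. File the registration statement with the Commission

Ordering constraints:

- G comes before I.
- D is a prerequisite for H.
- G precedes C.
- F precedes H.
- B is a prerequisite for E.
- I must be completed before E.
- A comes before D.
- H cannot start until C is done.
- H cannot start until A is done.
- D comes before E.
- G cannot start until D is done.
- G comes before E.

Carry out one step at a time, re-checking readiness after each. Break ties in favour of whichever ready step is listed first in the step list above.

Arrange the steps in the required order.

Nothing is required for A, B and F. A is listed earlier → A first.
D now also ready, so the ready set is {B, D, F}; B is listed earlier → B.
D and F are both available; D is listed earlier → D.
Ready: F and G. F is listed earlier → F.
G is the only step now ready → G.
C and I are both available; C is listed earlier → C.
H now also ready, so the ready set is {H, I}; H is listed earlier → H.
I needed G, now all done → I.
E needed B, D, G and I, now all done → E.

A → B → D → F → G → C → H → I → E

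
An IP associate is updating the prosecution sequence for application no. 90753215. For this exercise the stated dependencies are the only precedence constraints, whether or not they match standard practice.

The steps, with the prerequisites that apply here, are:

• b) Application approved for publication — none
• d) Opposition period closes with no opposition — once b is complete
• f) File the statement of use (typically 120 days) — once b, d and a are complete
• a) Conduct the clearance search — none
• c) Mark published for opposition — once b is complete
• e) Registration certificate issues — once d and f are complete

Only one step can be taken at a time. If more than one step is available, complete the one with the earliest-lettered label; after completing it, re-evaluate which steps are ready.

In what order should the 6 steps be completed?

a and b have no prerequisites; a has the earlier label, so a is first.
Next only b has its prerequisites met → b.
c and d are both available; c has the earlier label → c.
d needed b, now all done → d.
f is the only step now ready → f.
e needed d and f, now all done → e.

a → b → c → d → f → e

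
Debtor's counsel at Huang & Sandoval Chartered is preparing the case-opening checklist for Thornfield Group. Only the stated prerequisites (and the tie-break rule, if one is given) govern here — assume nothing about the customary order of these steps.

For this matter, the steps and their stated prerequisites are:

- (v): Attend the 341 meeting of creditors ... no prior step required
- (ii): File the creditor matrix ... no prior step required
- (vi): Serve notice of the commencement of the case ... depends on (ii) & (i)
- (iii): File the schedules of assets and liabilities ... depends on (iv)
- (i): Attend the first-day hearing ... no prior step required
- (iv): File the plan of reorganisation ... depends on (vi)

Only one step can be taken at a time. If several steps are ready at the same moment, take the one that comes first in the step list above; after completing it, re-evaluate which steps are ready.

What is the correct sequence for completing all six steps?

(v), (ii), (i), (vi), (iv), (iii)

Nothing is required for (v), (ii) and (i). (v) is listed earlier → (v) first.
(ii) and (i) are both available; (ii) is listed earlier → (ii).
Next only (i) has its prerequisites met → (i).
(vi) needed (ii) and (i), now all done → (vi).
Next only (iv) has its prerequisites met → (iv).
(iii) needed (iv), now all done → (iii).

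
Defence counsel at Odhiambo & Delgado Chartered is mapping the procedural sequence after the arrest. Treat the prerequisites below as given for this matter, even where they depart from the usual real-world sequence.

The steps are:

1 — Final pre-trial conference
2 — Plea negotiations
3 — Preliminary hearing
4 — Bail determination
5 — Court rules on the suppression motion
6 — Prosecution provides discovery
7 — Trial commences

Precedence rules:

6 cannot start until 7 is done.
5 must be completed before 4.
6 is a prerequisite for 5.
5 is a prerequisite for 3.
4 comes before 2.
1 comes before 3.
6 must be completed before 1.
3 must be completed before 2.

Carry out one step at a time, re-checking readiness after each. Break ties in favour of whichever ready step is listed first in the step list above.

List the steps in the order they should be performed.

7, 6, 1, 5, 3, 4, 2

7 is the only step with nothing outstanding, so it goes first.
6 needed 7, now all done → 6.
Ready: 1 and 5. 1 is listed earlier → 1.
5 needed 6, now all done → 5.
Now 3 and 4 have their prerequisites met. 3 is listed earlier, so 3 next.
4 needed 5, now all done → 4.
2 is the only step now ready → 2.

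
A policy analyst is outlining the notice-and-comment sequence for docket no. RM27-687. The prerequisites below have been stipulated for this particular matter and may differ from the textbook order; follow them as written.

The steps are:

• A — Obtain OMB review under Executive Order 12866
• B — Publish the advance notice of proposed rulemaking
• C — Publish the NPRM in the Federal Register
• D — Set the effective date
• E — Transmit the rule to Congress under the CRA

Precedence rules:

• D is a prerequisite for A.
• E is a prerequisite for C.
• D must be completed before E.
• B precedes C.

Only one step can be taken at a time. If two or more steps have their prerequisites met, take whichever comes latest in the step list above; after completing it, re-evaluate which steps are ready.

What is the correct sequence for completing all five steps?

D, E, B, C, A

Nothing is required for D and B. D is listed later → D first.
E and A now also ready, so the ready set is {E, B, A}; E is listed later → E.
B and A are both available; B is listed later → B.
C and A are both available; C is listed later → C.
A needed D, now all done → A.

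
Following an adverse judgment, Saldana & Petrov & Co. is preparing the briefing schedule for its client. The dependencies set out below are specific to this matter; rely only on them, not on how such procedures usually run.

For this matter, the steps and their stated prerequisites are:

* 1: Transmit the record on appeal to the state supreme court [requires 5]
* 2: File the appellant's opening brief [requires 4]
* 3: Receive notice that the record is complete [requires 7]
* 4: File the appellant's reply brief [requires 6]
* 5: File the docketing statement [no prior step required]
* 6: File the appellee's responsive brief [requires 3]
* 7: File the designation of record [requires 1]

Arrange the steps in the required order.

5, 1, 7, 3, 6, 4, 2

Only 5 has no prerequisites, so it is first.
1 is the only step now ready → 1.
7 is the only step now ready → 7.
3 needed 7, now all done → 3.
6 is the only step now ready → 6.
4 needed 6, now all done → 4.
2 is the only step now ready → 2.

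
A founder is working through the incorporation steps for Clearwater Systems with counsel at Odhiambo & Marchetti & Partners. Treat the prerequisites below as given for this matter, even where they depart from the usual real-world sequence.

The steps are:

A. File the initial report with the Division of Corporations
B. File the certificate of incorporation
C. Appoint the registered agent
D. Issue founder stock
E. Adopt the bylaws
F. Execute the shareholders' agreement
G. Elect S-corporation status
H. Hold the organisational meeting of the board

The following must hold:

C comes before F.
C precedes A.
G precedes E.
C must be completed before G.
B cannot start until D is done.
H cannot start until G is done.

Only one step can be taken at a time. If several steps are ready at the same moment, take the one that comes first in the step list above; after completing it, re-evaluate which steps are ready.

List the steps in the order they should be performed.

C, A, D, B, F, G, E, H

C and D have no prerequisites; C is listed earlier, so C is first.
A, D, F and G are all available; A is listed earlier → A.
Ready: D, F and G. D is listed earlier → D.
Now B, F and G have their prerequisites met. B is listed earlier, so B next.
Now F and G have their prerequisites met. F is listed earlier, so F next.
Next only G has its prerequisites met → G.
Ready: E and H. E is listed earlier → E.
H needed G, now all done → H.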